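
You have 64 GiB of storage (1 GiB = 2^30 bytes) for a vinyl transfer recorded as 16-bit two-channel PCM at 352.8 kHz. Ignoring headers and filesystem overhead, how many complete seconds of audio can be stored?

Uncompressed byte rate = 352,800 × 2 × 2 = 1,411,200 bytes/s.
Capacity = 64 × 1,073,741,824 = 68,719,476,736 bytes.
68,719,476,736 / 1,411,200 ≈ 48695.77 s → 48,695 seconds.

48,695 seconds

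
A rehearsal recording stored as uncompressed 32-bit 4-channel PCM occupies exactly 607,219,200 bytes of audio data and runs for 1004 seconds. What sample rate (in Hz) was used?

37,800 Hz

Bytes = sample_rate × seconds × bytes_per_sample × channels.
sample_rate = 607,219,200 / (1,004 × 4 × 4) = 607,219,200 / 16,064 = 37,800 Hz.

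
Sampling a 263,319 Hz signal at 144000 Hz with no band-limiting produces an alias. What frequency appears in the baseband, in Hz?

Nyquist = 144,000/2 = 72,000 Hz; 263,319 Hz exceeds it.
Alias = |263,319 − 2×144,000| = |263,319 − 288,000| = 24,681 Hz.

24,681 Hz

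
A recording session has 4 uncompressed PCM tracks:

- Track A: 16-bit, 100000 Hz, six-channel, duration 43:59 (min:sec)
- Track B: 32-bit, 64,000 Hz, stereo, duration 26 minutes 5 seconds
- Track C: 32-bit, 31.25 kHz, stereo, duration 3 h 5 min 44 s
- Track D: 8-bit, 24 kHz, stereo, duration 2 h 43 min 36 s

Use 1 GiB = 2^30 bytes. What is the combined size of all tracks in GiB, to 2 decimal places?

6.73 GiB

Track A: 43:59 (min:sec) = 2,639 s; 100,000 × 2,639 × 2 × 6 = 3,166,800,000 bytes.
Track B: 26 minutes 5 seconds = 1,565 s; 64,000 × 1,565 × 4 × 2 = 801,280,000 bytes.
Track C: 3 h 5 min 44 s = 11,144 s; 31,250 × 11,144 × 4 × 2 = 2,786,000,000 bytes.
Track D: 2 h 43 min 36 s = 9,816 s; 24,000 × 9,816 × 1 × 2 = 471,168,000 bytes.
Total = 7,225,248,000 bytes = 6.73 GiB.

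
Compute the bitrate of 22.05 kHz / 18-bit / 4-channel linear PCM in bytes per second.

Bit rate = 22,050 × 18 × 4 = 1,587,600 bits/s.
1,587,600 / 8 = 198,450 bytes/s.

198,450 bytes/s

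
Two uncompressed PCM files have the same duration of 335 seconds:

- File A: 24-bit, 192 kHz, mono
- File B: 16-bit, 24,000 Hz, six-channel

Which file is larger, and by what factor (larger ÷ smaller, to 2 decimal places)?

File A: 192,000 × 3 × 1 = 576,000 bytes/s.
File B: 24,000 × 2 × 6 = 288,000 bytes/s.
File A is larger; ratio = 192,960,000 / 96,480,000 = 2.00.

File A, by a factor of 2.00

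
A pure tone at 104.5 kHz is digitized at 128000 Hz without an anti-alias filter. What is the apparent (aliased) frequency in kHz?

Nyquist = 128,000/2 = 64,000 Hz; 104,500 Hz exceeds it.
Alias = |104,500 − 1×128,000| = |104,500 − 128,000| = 23,500 Hz = 23.5 kHz.

23.5 kHz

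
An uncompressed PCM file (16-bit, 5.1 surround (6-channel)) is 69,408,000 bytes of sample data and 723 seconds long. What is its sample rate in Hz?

Bytes = sample_rate × seconds × bytes_per_sample × channels.
sample_rate = 69,408,000 / (723 × 2 × 6) = 69,408,000 / 8,676 = 8,000 Hz.

8,000 Hz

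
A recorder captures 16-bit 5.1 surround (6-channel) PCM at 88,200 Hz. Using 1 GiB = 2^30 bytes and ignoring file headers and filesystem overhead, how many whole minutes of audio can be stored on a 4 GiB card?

Uncompressed byte rate = 88,200 × 2 × 6 = 1,058,400 bytes/s.
Capacity = 4 × 1,073,741,824 = 4,294,967,296 bytes.
4,294,967,296 / 1,058,400 ≈ 4057.98 s → 67 minutes.

67 minutes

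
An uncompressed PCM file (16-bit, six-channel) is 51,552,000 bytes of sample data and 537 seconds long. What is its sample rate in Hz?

8,000 Hz

Bytes = sample_rate × seconds × bytes_per_sample × channels.
sample_rate = 51,552,000 / (537 × 2 × 6) = 51,552,000 / 6,444 = 8,000 Hz.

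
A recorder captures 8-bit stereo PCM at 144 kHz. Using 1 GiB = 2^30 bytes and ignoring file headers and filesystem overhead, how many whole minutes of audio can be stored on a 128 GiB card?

Uncompressed byte rate = 144,000 × 1 × 2 = 288,000 bytes/s.
Capacity = 128 × 1,073,741,824 = 137,438,953,472 bytes.
137,438,953,472 / 288,000 ≈ 477218.59 s → 7,953 minutes.

7,953 minutes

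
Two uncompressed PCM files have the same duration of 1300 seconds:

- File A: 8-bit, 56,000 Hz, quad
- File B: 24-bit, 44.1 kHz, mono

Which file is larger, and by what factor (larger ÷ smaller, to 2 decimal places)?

File A, by a factor of 1.69

File A: 56,000 × 1 × 4 = 224,000 bytes/s.
File B: 44,100 × 3 × 1 = 132,300 bytes/s.
File A is larger; ratio = 291,200,000 / 171,990,000 = 1.69.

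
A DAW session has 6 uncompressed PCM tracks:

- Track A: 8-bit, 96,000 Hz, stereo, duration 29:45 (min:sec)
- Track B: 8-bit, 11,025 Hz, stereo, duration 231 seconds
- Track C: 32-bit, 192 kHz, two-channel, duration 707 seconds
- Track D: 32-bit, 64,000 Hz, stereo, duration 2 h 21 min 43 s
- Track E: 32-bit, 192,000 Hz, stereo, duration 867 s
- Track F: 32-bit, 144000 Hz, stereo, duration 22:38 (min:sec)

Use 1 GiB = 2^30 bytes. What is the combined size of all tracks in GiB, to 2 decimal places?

Track A: 29:45 (min:sec) = 1,785 s; 96,000 × 1,785 × 1 × 2 = 342,720,000 bytes.
Track B: 11,025 × 231 × 1 × 2 = 5,093,550 bytes.
Track C: 192,000 × 707 × 4 × 2 = 1,085,952,000 bytes.
Track D: 2 h 21 min 43 s = 8,503 s; 64,000 × 8,503 × 4 × 2 = 4,353,536,000 bytes.
Track E: 192,000 × 867 × 4 × 2 = 1,331,712,000 bytes.
Track F: 22:38 (min:sec) = 1,358 s; 144,000 × 1,358 × 4 × 2 = 1,564,416,000 bytes.
Total = 8,683,429,550 bytes = 8.09 GiB.

8.09 GiB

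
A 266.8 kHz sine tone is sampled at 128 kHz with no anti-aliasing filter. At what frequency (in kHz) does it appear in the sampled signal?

Nyquist = 128,000/2 = 64,000 Hz; 266,800 Hz exceeds it.
Alias = |266,800 − 2×128,000| = |266,800 − 256,000| = 10,800 Hz = 10.8 kHz.

10.8 kHz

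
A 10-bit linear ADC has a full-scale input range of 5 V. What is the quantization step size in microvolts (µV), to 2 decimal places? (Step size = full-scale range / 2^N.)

4882.81 µV

5 V / 2^10 = 5 / 1,024 V = 4882.81 µV.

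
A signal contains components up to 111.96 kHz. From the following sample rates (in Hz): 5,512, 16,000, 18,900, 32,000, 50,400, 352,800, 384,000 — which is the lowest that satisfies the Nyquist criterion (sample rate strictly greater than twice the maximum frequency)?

352,800 Hz

Need sample rate > 2 × 111,960 = 223,920 Hz.
Lowest listed rate above 223,920 Hz is 352,800 Hz.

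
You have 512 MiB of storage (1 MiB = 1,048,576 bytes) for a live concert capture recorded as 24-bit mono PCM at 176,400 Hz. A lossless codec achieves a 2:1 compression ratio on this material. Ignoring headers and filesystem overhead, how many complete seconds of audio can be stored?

Uncompressed byte rate = 176,400 × 3 × 1 = 529,200 bytes/s.
After 2:1 compression, effective rate ≈ 264600 bytes/s.
Capacity = 512 × 1,048,576 = 536,870,912 bytes.
536,870,912 / effective rate ≈ 2028.99 s → 2,028 seconds.

2,028 seconds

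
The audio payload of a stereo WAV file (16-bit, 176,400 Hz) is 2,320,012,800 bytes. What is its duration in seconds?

3,288 seconds

Byte rate = 176,400 × 2 × 2 = 705,600 bytes/s.
Duration = 2,320,012,800 / 705,600 = 3,288 s.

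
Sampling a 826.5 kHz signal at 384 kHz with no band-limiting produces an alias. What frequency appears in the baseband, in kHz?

Nyquist = 384,000/2 = 192,000 Hz; 826,500 Hz exceeds it.
Alias = |826,500 − 2×384,000| = |826,500 − 768,000| = 58,500 Hz = 58.5 kHz.

58.5 kHz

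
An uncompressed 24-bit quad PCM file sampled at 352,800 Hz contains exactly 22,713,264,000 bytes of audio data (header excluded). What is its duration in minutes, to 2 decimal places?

Byte rate = 352,800 × 3 × 4 = 4,233,600 bytes/s.
Duration = 22,713,264,000 / 4,233,600 = 5,365 s.
5,365 s / 60 = 89.42 minutes.

89.42 minutes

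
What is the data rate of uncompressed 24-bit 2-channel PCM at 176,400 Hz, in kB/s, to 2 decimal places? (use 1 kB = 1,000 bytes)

Bit rate = 176,400 × 24 × 2 = 8,467,200 bits/s.
8,467,200 / 8 = 1,058,400 B/s = 1058.40 kB/s.

1058.40 kB/s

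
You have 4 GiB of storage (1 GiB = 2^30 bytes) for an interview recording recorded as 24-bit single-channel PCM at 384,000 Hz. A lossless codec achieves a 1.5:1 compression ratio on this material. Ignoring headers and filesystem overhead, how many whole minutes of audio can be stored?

Uncompressed byte rate = 384,000 × 3 × 1 = 1,152,000 bytes/s.
After 1.5:1 compression, effective rate ≈ 768000 bytes/s.
Capacity = 4 × 1,073,741,824 = 4,294,967,296 bytes.
4,294,967,296 / effective rate ≈ 5592.41 s → 93 minutes.

93 minutes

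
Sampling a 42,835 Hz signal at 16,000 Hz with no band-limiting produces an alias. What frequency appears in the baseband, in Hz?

5,165 Hz

Nyquist = 16,000/2 = 8,000 Hz; 42,835 Hz exceeds it.
Alias = |42,835 − 3×16,000| = |42,835 − 48,000| = 5,165 Hz.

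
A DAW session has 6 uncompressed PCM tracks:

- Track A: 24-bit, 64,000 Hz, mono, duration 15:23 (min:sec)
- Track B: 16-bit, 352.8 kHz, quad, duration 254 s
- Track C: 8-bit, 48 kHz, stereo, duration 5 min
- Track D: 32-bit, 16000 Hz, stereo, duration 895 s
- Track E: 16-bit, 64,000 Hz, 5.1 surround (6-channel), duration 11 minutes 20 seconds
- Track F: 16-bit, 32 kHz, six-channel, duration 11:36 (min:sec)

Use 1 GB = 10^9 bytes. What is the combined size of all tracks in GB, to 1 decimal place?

1.8 GB

Track A: 15:23 (min:sec) = 923 s; 64,000 × 923 × 3 × 1 = 177,216,000 bytes.
Track B: 352,800 × 254 × 2 × 4 = 716,889,600 bytes.
Track C: 5 min = 300 s; 48,000 × 300 × 1 × 2 = 28,800,000 bytes.
Track D: 16,000 × 895 × 4 × 2 = 114,560,000 bytes.
Track E: 11 minutes 20 seconds = 680 s; 64,000 × 680 × 2 × 6 = 522,240,000 bytes.
Track F: 11:36 (min:sec) = 696 s; 32,000 × 696 × 2 × 6 = 267,264,000 bytes.
Total = 1,826,969,600 bytes = 1.8 GB.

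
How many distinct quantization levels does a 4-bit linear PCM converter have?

16 levels

2^4 = 16.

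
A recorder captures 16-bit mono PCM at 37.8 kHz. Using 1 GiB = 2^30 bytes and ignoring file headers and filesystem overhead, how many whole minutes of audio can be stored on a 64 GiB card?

Uncompressed byte rate = 37,800 × 2 × 1 = 75,600 bytes/s.
Capacity = 64 × 1,073,741,824 = 68,719,476,736 bytes.
68,719,476,736 / 75,600 ≈ 908987.79 s → 15,149 minutes.

15,149 minutes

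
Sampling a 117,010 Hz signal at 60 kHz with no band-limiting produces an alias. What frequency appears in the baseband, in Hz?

Nyquist = 60,000/2 = 30,000 Hz; 117,010 Hz exceeds it.
Alias = |117,010 − 2×60,000| = |117,010 − 120,000| = 2,990 Hz.

2,990 Hz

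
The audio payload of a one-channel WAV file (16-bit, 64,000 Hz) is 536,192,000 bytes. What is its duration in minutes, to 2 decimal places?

Byte rate = 64,000 × 2 × 1 = 128,000 bytes/s.
Duration = 536,192,000 / 128,000 = 4,189 s.
4,189 s / 60 = 69.82 minutes.

69.82 minutes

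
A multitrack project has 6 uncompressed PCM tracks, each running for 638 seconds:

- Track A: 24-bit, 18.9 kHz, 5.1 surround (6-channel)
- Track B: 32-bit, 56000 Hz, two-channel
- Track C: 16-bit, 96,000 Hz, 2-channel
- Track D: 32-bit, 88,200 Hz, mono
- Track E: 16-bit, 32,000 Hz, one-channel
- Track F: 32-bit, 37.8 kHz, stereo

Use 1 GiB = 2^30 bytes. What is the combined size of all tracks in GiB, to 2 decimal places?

1.12 GiB

Track A: 18,900 × 638 × 3 × 6 = 217,047,600 bytes.
Track B: 56,000 × 638 × 4 × 2 = 285,824,000 bytes.
Track C: 96,000 × 638 × 2 × 2 = 244,992,000 bytes.
Track D: 88,200 × 638 × 4 × 1 = 225,086,400 bytes.
Track E: 32,000 × 638 × 2 × 1 = 40,832,000 bytes.
Track F: 37,800 × 638 × 4 × 2 = 192,931,200 bytes.
Total = 1,206,713,200 bytes = 1.12 GiB.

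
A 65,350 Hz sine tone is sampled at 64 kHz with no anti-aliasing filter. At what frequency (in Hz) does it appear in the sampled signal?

1,350 Hz

Nyquist = 64,000/2 = 32,000 Hz; 65,350 Hz exceeds it.
Alias = |65,350 − 1×64,000| = |65,350 − 64,000| = 1,350 Hz.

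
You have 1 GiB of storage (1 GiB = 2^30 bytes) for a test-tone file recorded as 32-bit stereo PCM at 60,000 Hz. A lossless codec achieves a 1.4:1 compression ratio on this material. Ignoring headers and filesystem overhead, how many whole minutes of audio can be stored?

Uncompressed byte rate = 60,000 × 4 × 2 = 480,000 bytes/s.
After 1.4:1 compression, effective rate ≈ 342857.14 bytes/s.
Capacity = 1 × 1,073,741,824 = 1,073,741,824 bytes.
1,073,741,824 / effective rate ≈ 3131.75 s → 52 minutes.

52 minutes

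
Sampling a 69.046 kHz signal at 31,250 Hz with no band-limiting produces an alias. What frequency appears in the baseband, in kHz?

Nyquist = 31,250/2 = 15,625 Hz; 69,046 Hz exceeds it.
Alias = |69,046 − 2×31,250| = |69,046 − 62,500| = 6,546 Hz = 6.546 kHz.

6.546 kHz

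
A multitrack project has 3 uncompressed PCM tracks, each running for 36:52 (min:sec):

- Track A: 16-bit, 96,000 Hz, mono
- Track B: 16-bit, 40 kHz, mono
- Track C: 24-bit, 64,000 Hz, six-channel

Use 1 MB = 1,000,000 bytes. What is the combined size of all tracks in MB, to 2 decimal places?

3149.89 MB

36:52 (min:sec) = 2,212 s.
Track A: 96,000 × 2,212 × 2 × 1 = 424,704,000 bytes.
Track B: 40,000 × 2,212 × 2 × 1 = 176,960,000 bytes.
Track C: 64,000 × 2,212 × 3 × 6 = 2,548,224,000 bytes.
Total = 3,149,888,000 bytes = 3149.89 MB.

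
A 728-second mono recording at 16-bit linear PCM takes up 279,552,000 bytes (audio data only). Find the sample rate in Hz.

Bytes = sample_rate × seconds × bytes_per_sample × channels.
sample_rate = 279,552,000 / (728 × 2 × 1) = 279,552,000 / 1,456 = 192,000 Hz.

192,000 Hz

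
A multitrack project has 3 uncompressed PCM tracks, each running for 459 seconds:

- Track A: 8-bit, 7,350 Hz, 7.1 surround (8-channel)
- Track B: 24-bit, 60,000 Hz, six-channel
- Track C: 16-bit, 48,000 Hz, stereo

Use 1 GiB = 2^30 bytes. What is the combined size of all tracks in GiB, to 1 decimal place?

Track A: 7,350 × 459 × 1 × 8 = 26,989,200 bytes.
Track B: 60,000 × 459 × 3 × 6 = 495,720,000 bytes.
Track C: 48,000 × 459 × 2 × 2 = 88,128,000 bytes.
Total = 610,837,200 bytes = 0.6 GiB.

0.6 GiB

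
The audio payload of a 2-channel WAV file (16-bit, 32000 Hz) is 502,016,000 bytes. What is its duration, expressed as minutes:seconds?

65:22

Byte rate = 32,000 × 2 × 2 = 128,000 bytes/s.
Duration = 502,016,000 / 128,000 = 3,922 s.
3,922 s = 65:22.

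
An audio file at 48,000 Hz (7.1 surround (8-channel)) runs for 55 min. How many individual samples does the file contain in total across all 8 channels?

55 min = 3,300 s.
48,000 × 3,300 s × 8 ch = 1,267,200,000 samples.

1,267,200,000 samples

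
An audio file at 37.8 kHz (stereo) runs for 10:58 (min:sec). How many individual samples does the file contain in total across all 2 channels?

10:58 (min:sec) = 658 s.
37,800 × 658 s × 2 ch = 49,744,800 samples.

49,744,800 samples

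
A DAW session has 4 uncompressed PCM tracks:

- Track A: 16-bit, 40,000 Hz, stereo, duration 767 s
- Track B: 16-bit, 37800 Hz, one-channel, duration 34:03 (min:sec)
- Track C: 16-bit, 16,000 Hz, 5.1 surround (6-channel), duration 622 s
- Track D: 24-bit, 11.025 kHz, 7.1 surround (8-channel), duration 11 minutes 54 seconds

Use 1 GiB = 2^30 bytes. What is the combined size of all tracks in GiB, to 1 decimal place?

0.5 GiB

Track A: 40,000 × 767 × 2 × 2 = 122,720,000 bytes.
Track B: 34:03 (min:sec) = 2,043 s; 37,800 × 2,043 × 2 × 1 = 154,450,800 bytes.
Track C: 16,000 × 622 × 2 × 6 = 119,424,000 bytes.
Track D: 11 minutes 54 seconds = 714 s; 11,025 × 714 × 3 × 8 = 188,924,400 bytes.
Total = 585,519,200 bytes = 0.5 GiB.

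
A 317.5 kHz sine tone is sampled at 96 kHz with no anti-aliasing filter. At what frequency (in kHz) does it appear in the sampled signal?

Nyquist = 96,000/2 = 48,000 Hz; 317,500 Hz exceeds it.
Alias = |317,500 − 3×96,000| = |317,500 − 288,000| = 29,500 Hz = 29.5 kHz.

29.5 kHz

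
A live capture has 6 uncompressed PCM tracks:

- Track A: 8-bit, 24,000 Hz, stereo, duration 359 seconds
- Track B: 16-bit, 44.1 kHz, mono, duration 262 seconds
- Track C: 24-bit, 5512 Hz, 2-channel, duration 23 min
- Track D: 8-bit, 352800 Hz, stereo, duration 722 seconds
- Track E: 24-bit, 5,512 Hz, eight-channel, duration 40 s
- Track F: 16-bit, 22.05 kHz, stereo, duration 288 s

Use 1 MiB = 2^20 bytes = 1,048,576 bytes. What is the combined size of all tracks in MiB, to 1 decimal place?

Track A: 24,000 × 359 × 1 × 2 = 17,232,000 bytes.
Track B: 44,100 × 262 × 2 × 1 = 23,108,400 bytes.
Track C: 23 min = 1,380 s; 5,512 × 1,380 × 3 × 2 = 45,639,360 bytes.
Track D: 352,800 × 722 × 1 × 2 = 509,443,200 bytes.
Track E: 5,512 × 40 × 3 × 8 = 5,291,520 bytes.
Track F: 22,050 × 288 × 2 × 2 = 25,401,600 bytes.
Total = 626,116,080 bytes = 597.1 MiB.

597.1 MiB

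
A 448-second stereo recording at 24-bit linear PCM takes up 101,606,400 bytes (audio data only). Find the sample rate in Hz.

Bytes = sample_rate × seconds × bytes_per_sample × channels.
sample_rate = 101,606,400 / (448 × 3 × 2) = 101,606,400 / 2,688 = 37,800 Hz.

37,800 Hz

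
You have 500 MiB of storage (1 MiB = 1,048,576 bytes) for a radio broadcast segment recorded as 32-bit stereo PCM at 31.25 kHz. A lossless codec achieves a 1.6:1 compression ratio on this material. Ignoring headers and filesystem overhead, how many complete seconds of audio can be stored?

3,355 seconds

Uncompressed byte rate = 31,250 × 4 × 2 = 250,000 bytes/s.
After 1.6:1 compression, effective rate ≈ 156250 bytes/s.
Capacity = 500 × 1,048,576 = 524,288,000 bytes.
524,288,000 / effective rate ≈ 3355.44 s → 3,355 seconds.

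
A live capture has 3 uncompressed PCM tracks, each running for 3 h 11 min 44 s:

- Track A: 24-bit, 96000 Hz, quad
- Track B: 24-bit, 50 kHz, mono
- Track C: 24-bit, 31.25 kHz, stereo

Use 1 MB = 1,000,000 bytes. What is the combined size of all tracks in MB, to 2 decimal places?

17135.21 MB

3 h 11 min 44 s = 11,504 s.
Track A: 96,000 × 11,504 × 3 × 4 = 13,252,608,000 bytes.
Track B: 50,000 × 11,504 × 3 × 1 = 1,725,600,000 bytes.
Track C: 31,250 × 11,504 × 3 × 2 = 2,157,000,000 bytes.
Total = 17,135,208,000 bytes = 17135.21 MB.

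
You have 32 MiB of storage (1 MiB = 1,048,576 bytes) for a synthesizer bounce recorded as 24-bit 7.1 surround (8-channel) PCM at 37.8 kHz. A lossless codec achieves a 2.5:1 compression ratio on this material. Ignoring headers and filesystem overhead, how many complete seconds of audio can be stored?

92 seconds

Uncompressed byte rate = 37,800 × 3 × 8 = 907,200 bytes/s.
After 2.5:1 compression, effective rate ≈ 362880 bytes/s.
Capacity = 32 × 1,048,576 = 33,554,432 bytes.
33,554,432 / effective rate ≈ 92.47 s → 92 seconds.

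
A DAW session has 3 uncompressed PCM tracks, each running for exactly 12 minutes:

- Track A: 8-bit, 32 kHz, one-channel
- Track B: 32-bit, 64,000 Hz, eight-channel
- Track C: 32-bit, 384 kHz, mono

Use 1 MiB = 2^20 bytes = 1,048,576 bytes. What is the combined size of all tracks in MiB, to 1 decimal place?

2482.9 MiB

exactly 12 minutes = 720 s.
Track A: 32,000 × 720 × 1 × 1 = 23,040,000 bytes.
Track B: 64,000 × 720 × 4 × 8 = 1,474,560,000 bytes.
Track C: 384,000 × 720 × 4 × 1 = 1,105,920,000 bytes.
Total = 2,603,520,000 bytes = 2482.9 MiB.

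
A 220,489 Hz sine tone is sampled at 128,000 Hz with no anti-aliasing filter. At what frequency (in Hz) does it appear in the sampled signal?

Nyquist = 128,000/2 = 64,000 Hz; 220,489 Hz exceeds it.
Alias = |220,489 − 2×128,000| = |220,489 − 256,000| = 35,511 Hz.

35,511 Hz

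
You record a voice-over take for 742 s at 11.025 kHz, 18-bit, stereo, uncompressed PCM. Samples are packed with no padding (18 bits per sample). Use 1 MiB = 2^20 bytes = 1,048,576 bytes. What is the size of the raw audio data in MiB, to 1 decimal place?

35.1 MiB

Bits = 11,025 × 742 × 18 × 2 = 294,499,800 bits = 36,812,475 bytes.
36,812,475 / 1,048,576 = 35.1 MiB.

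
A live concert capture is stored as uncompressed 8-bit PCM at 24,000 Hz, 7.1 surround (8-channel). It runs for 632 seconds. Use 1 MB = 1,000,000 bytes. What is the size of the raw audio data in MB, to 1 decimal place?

121.3 MB

Bytes = 24,000 samples/s × 632 s × 1 bytes/sample × 8 ch = 121,344,000 bytes.
121,344,000 / 1,000,000 = 121.3 MB.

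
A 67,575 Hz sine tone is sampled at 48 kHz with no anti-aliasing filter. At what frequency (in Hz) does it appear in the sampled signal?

19,575 Hz

Nyquist = 48,000/2 = 24,000 Hz; 67,575 Hz exceeds it.
Alias = |67,575 − 1×48,000| = |67,575 − 48,000| = 19,575 Hz.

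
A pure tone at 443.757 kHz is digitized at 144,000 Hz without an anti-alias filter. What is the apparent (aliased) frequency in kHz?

Nyquist = 144,000/2 = 72,000 Hz; 443,757 Hz exceeds it.
Alias = |443,757 − 3×144,000| = |443,757 − 432,000| = 11,757 Hz = 11.757 kHz.

11.757 kHz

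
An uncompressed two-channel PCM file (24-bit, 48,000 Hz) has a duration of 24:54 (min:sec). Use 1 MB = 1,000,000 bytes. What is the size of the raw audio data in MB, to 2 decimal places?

Duration = 24:54 (min:sec) = 1,494 s.
Bytes = 48,000 samples/s × 1,494 s × 3 bytes/sample × 2 ch = 430,272,000 bytes.
430,272,000 / 1,000,000 = 430.27 MB.

430.27 MB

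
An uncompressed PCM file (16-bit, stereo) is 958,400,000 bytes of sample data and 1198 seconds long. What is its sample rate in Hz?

Bytes = sample_rate × seconds × bytes_per_sample × channels.
sample_rate = 958,400,000 / (1,198 × 2 × 2) = 958,400,000 / 4,792 = 200,000 Hz.

200,000 Hz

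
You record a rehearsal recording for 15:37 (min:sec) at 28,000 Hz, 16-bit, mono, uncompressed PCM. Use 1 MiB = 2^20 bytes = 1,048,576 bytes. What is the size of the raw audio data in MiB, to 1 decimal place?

50.0 MiB

Duration = 15:37 (min:sec) = 937 s.
Bytes = 28,000 samples/s × 937 s × 2 bytes/sample × 1 ch = 52,472,000 bytes.
52,472,000 / 1,048,576 = 50.0 MiB.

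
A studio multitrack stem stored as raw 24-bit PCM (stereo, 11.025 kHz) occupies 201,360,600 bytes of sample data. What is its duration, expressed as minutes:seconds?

50:44

Byte rate = 11,025 × 3 × 2 = 66,150 bytes/s.
Duration = 201,360,600 / 66,150 = 3,044 s.
3,044 s = 50:44.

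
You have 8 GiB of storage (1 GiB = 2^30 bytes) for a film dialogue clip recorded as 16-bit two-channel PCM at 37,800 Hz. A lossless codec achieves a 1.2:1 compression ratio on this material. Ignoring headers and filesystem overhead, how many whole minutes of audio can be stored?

1,136 minutes

Uncompressed byte rate = 37,800 × 2 × 2 = 151,200 bytes/s.
After 1.2:1 compression, effective rate ≈ 126000 bytes/s.
Capacity = 8 × 1,073,741,824 = 8,589,934,592 bytes.
8,589,934,592 / effective rate ≈ 68174.08 s → 1,136 minutes.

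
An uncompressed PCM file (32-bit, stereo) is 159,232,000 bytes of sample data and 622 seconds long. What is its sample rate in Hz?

32,000 Hz

Bytes = sample_rate × seconds × bytes_per_sample × channels.
sample_rate = 159,232,000 / (622 × 4 × 2) = 159,232,000 / 4,976 = 32,000 Hz.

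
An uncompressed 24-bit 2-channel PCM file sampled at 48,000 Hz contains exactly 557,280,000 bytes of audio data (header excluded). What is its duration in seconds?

Byte rate = 48,000 × 3 × 2 = 288,000 bytes/s.
Duration = 557,280,000 / 288,000 = 1,935 s.

1,935 seconds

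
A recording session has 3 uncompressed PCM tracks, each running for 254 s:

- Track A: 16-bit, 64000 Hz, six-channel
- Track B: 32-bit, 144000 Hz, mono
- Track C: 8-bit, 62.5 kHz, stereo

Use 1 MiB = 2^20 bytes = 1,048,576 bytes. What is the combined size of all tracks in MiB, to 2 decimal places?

Track A: 64,000 × 254 × 2 × 6 = 195,072,000 bytes.
Track B: 144,000 × 254 × 4 × 1 = 146,304,000 bytes.
Track C: 62,500 × 254 × 1 × 2 = 31,750,000 bytes.
Total = 373,126,000 bytes = 355.84 MiB.

355.84 MiB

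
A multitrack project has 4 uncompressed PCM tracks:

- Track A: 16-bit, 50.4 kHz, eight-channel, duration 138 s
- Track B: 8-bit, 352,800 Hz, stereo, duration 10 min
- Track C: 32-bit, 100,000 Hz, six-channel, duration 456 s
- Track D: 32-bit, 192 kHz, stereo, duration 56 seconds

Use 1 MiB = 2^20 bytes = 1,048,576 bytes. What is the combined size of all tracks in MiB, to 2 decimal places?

Track A: 50,400 × 138 × 2 × 8 = 111,283,200 bytes.
Track B: 10 min = 600 s; 352,800 × 600 × 1 × 2 = 423,360,000 bytes.
Track C: 100,000 × 456 × 4 × 6 = 1,094,400,000 bytes.
Track D: 192,000 × 56 × 4 × 2 = 86,016,000 bytes.
Total = 1,715,059,200 bytes = 1635.61 MiB.

1635.61 MiB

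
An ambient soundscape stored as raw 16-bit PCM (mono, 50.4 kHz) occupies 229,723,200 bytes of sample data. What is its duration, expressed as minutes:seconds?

37:59

Byte rate = 50,400 × 2 × 1 = 100,800 bytes/s.
Duration = 229,723,200 / 100,800 = 2,279 s.
2,279 s = 37:59.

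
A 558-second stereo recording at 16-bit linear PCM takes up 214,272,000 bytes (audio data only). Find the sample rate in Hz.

96,000 Hz

Bytes = sample_rate × seconds × bytes_per_sample × channels.
sample_rate = 214,272,000 / (558 × 2 × 2) = 214,272,000 / 2,232 = 96,000 Hz.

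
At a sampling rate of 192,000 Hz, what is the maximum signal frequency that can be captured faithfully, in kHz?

96 kHz

Nyquist frequency = sample rate / 2 = 192,000 / 2 = 96 kHz.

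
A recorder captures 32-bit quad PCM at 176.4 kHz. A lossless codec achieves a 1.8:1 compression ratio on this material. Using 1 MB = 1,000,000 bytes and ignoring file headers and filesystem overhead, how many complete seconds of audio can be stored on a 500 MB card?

318 seconds

Uncompressed byte rate = 176,400 × 4 × 4 = 2,822,400 bytes/s.
After 1.8:1 compression, effective rate ≈ 1568000 bytes/s.
Capacity = 500 × 1,000,000 = 500,000,000 bytes.
500,000,000 / effective rate ≈ 318.88 s → 318 seconds.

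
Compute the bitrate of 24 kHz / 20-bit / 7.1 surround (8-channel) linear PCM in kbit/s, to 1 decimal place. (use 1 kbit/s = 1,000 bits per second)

3840.0 kbit/s

Bit rate = 24,000 × 20 × 8 = 3,840,000 bits/s.
= 3840.0 kbit/s.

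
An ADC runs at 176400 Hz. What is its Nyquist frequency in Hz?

88,200 Hz

Nyquist frequency = sample rate / 2 = 176,400 / 2 = 88,200 Hz.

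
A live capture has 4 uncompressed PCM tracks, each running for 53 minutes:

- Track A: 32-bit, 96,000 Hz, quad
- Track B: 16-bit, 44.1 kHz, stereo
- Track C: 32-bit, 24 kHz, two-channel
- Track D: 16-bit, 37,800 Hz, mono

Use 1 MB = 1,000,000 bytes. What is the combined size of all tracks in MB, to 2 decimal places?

6296.40 MB

53 minutes = 3,180 s.
Track A: 96,000 × 3,180 × 4 × 4 = 4,884,480,000 bytes.
Track B: 44,100 × 3,180 × 2 × 2 = 560,952,000 bytes.
Track C: 24,000 × 3,180 × 4 × 2 = 610,560,000 bytes.
Track D: 37,800 × 3,180 × 2 × 1 = 240,408,000 bytes.
Total = 6,296,400,000 bytes = 6296.40 MB.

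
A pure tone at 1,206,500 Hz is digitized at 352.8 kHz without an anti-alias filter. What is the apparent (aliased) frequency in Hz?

148,100 Hz

Nyquist = 352,800/2 = 176,400 Hz; 1,206,500 Hz exceeds it.
Alias = |1,206,500 − 3×352,800| = |1,206,500 − 1,058,400| = 148,100 Hz.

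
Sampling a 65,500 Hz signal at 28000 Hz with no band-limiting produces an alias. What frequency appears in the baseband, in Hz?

Nyquist = 28,000/2 = 14,000 Hz; 65,500 Hz exceeds it.
Alias = |65,500 − 2×28,000| = |65,500 − 56,000| = 9,500 Hz.

9,500 Hz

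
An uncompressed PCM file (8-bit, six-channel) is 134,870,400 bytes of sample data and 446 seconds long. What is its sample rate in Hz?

Bytes = sample_rate × seconds × bytes_per_sample × channels.
sample_rate = 134,870,400 / (446 × 1 × 6) = 134,870,400 / 2,676 = 50,400 Hz.

50,400 Hz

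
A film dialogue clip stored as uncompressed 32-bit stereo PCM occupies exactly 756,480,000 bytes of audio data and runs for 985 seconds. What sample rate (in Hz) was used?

96,000 Hz

Bytes = sample_rate × seconds × bytes_per_sample × channels.
sample_rate = 756,480,000 / (985 × 4 × 2) = 756,480,000 / 7,880 = 96,000 Hz.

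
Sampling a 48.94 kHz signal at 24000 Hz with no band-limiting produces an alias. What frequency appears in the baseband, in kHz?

0.94 kHz

Nyquist = 24,000/2 = 12,000 Hz; 48,940 Hz exceeds it.
Alias = |48,940 − 2×24,000| = |48,940 − 48,000| = 940 Hz = 0.94 kHz.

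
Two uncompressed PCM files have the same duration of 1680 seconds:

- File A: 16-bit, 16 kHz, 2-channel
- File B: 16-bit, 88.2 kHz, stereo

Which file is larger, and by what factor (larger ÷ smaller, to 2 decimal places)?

File B, by a factor of 5.51

File A: 16,000 × 2 × 2 = 64,000 bytes/s.
File B: 88,200 × 2 × 2 = 352,800 bytes/s.
File B is larger; ratio = 592,704,000 / 107,520,000 = 5.51.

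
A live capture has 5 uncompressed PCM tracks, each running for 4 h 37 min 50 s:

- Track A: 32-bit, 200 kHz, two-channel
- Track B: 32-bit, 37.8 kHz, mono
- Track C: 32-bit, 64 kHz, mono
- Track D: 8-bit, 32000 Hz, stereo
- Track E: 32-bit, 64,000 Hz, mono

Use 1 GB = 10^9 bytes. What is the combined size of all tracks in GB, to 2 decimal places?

4 h 37 min 50 s = 16,670 s.
Track A: 200,000 × 16,670 × 4 × 2 = 26,672,000,000 bytes.
Track B: 37,800 × 16,670 × 4 × 1 = 2,520,504,000 bytes.
Track C: 64,000 × 16,670 × 4 × 1 = 4,267,520,000 bytes.
Track D: 32,000 × 16,670 × 1 × 2 = 1,066,880,000 bytes.
Track E: 64,000 × 16,670 × 4 × 1 = 4,267,520,000 bytes.
Total = 38,794,424,000 bytes = 38.79 GB.

38.79 GB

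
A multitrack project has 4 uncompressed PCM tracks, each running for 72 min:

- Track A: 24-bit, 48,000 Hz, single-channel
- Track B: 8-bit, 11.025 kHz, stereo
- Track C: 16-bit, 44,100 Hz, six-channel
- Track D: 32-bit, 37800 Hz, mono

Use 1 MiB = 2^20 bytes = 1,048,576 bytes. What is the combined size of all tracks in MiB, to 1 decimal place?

72 min = 4,320 s.
Track A: 48,000 × 4,320 × 3 × 1 = 622,080,000 bytes.
Track B: 11,025 × 4,320 × 1 × 2 = 95,256,000 bytes.
Track C: 44,100 × 4,320 × 2 × 6 = 2,286,144,000 bytes.
Track D: 37,800 × 4,320 × 4 × 1 = 653,184,000 bytes.
Total = 3,656,664,000 bytes = 3487.3 MiB.

3487.3 MiB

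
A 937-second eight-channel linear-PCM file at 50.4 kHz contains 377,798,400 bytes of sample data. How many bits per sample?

Bytes per sample = 377,798,400 / (50,400 × 937 × 8) = 377,798,400 / 377,798,400 = 1.
Bit depth = 1 × 8 = 8 bits.

8 bits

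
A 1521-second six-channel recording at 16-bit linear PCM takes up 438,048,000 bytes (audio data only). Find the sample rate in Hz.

Bytes = sample_rate × seconds × bytes_per_sample × channels.
sample_rate = 438,048,000 / (1,521 × 2 × 6) = 438,048,000 / 18,252 = 24,000 Hz.

24,000 Hz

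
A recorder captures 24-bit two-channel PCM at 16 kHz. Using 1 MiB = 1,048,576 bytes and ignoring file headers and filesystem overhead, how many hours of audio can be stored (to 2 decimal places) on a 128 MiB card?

Uncompressed byte rate = 16,000 × 3 × 2 = 96,000 bytes/s.
Capacity = 128 × 1,048,576 = 134,217,728 bytes.
134,217,728 / 96,000 ≈ 1398.1 s → 0.39 hours.

0.39 hours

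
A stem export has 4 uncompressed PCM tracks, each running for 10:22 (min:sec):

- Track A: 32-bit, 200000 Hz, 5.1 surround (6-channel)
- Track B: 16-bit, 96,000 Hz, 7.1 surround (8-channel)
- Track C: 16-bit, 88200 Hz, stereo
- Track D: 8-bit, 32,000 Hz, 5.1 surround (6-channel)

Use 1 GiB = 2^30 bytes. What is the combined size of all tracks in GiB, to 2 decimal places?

3.99 GiB

10:22 (min:sec) = 622 s.
Track A: 200,000 × 622 × 4 × 6 = 2,985,600,000 bytes.
Track B: 96,000 × 622 × 2 × 8 = 955,392,000 bytes.
Track C: 88,200 × 622 × 2 × 2 = 219,441,600 bytes.
Track D: 32,000 × 622 × 1 × 6 = 119,424,000 bytes.
Total = 4,279,857,600 bytes = 3.99 GiB.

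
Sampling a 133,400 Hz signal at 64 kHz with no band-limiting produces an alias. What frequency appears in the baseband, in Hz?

5,400 Hz

Nyquist = 64,000/2 = 32,000 Hz; 133,400 Hz exceeds it.
Alias = |133,400 − 2×64,000| = |133,400 − 128,000| = 5,400 Hz.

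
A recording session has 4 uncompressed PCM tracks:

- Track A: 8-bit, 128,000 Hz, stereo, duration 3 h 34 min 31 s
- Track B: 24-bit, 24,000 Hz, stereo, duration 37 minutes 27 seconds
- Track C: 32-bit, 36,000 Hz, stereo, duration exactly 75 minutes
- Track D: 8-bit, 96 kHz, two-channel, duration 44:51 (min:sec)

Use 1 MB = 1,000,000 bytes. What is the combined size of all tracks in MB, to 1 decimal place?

5431.2 MB

Track A: 3 h 34 min 31 s = 12,871 s; 128,000 × 12,871 × 1 × 2 = 3,294,976,000 bytes.
Track B: 37 minutes 27 seconds = 2,247 s; 24,000 × 2,247 × 3 × 2 = 323,568,000 bytes.
Track C: exactly 75 minutes = 4,500 s; 36,000 × 4,500 × 4 × 2 = 1,296,000,000 bytes.
Track D: 44:51 (min:sec) = 2,691 s; 96,000 × 2,691 × 1 × 2 = 516,672,000 bytes.
Total = 5,431,216,000 bytes = 5431.2 MB.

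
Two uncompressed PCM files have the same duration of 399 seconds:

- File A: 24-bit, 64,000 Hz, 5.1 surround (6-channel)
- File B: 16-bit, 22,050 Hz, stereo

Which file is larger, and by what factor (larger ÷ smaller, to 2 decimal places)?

File A: 64,000 × 3 × 6 = 1,152,000 bytes/s.
File B: 22,050 × 2 × 2 = 88,200 bytes/s.
File A is larger; ratio = 459,648,000 / 35,191,800 = 13.06.

File A, by a factor of 13.06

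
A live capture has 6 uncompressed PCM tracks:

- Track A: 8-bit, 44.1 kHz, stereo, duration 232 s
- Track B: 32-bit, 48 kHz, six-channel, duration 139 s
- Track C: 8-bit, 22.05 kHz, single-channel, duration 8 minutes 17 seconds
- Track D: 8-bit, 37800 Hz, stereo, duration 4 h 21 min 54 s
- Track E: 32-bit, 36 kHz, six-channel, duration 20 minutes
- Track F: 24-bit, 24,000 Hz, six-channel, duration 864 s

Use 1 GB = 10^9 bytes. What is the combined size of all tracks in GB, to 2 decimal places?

Track A: 44,100 × 232 × 1 × 2 = 20,462,400 bytes.
Track B: 48,000 × 139 × 4 × 6 = 160,128,000 bytes.
Track C: 8 minutes 17 seconds = 497 s; 22,050 × 497 × 1 × 1 = 10,958,850 bytes.
Track D: 4 h 21 min 54 s = 15,714 s; 37,800 × 15,714 × 1 × 2 = 1,187,978,400 bytes.
Track E: 20 minutes = 1,200 s; 36,000 × 1,200 × 4 × 6 = 1,036,800,000 bytes.
Track F: 24,000 × 864 × 3 × 6 = 373,248,000 bytes.
Total = 2,789,575,650 bytes = 2.79 GB.

2.79 GB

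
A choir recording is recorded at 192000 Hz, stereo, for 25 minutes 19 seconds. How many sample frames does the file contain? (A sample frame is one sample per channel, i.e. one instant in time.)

291,648,000 sample frames

25 minutes 19 seconds = 1,519 s.
192,000 samples/s × 1,519 s = 291,648,000 frames.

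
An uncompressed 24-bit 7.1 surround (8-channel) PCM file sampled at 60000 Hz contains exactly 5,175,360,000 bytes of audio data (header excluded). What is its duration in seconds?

3,594 seconds

Byte rate = 60,000 × 3 × 8 = 1,440,000 bytes/s.
Duration = 5,175,360,000 / 1,440,000 = 3,594 s.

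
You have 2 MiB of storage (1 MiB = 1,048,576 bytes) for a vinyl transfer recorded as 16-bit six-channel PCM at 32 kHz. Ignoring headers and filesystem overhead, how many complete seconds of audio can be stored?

Uncompressed byte rate = 32,000 × 2 × 6 = 384,000 bytes/s.
Capacity = 2 × 1,048,576 = 2,097,152 bytes.
2,097,152 / 384,000 ≈ 5.46 s → 5 seconds.

5 seconds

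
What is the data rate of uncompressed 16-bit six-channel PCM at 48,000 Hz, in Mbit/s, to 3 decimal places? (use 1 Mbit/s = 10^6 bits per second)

4.608 Mbit/s

Bit rate = 48,000 × 16 × 6 = 4,608,000 bits/s.
= 4.608 Mbit/s.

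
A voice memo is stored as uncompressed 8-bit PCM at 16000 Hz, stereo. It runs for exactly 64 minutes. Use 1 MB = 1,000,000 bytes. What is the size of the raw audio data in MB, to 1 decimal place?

122.9 MB

Duration = exactly 64 minutes = 3,840 s.
Bytes = 16,000 samples/s × 3,840 s × 1 bytes/sample × 2 ch = 122,880,000 bytes.
122,880,000 / 1,000,000 = 122.9 MB.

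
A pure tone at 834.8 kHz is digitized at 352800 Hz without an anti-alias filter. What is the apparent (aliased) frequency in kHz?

Nyquist = 352,800/2 = 176,400 Hz; 834,800 Hz exceeds it.
Alias = |834,800 − 2×352,800| = |834,800 − 705,600| = 129,200 Hz = 129.2 kHz.

129.2 kHz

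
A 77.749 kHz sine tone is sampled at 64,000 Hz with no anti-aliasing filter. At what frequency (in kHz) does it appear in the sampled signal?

13.749 kHz

Nyquist = 64,000/2 = 32,000 Hz; 77,749 Hz exceeds it.
Alias = |77,749 − 1×64,000| = |77,749 − 64,000| = 13,749 Hz = 13.749 kHz.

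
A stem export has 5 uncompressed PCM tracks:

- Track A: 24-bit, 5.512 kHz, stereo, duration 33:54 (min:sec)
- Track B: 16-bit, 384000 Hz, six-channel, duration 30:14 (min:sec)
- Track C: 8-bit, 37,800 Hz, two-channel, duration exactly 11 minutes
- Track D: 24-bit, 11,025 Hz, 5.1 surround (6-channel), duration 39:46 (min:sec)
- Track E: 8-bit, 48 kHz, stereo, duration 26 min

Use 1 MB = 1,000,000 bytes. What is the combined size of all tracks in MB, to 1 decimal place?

Track A: 33:54 (min:sec) = 2,034 s; 5,512 × 2,034 × 3 × 2 = 67,268,448 bytes.
Track B: 30:14 (min:sec) = 1,814 s; 384,000 × 1,814 × 2 × 6 = 8,358,912,000 bytes.
Track C: exactly 11 minutes = 660 s; 37,800 × 660 × 1 × 2 = 49,896,000 bytes.
Track D: 39:46 (min:sec) = 2,386 s; 11,025 × 2,386 × 3 × 6 = 473,501,700 bytes.
Track E: 26 min = 1,560 s; 48,000 × 1,560 × 1 × 2 = 149,760,000 bytes.
Total = 9,099,338,148 bytes = 9099.3 MB.

9099.3 MB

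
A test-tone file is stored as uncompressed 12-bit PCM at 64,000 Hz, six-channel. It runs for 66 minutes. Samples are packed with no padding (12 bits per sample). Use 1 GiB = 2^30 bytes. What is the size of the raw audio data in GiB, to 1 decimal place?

Duration = 66 minutes = 3,960 s.
Bits = 64,000 × 3,960 × 12 × 6 = 18,247,680,000 bits = 2,280,960,000 bytes.
2,280,960,000 / 1,073,741,824 = 2.1 GiB.

2.1 GiB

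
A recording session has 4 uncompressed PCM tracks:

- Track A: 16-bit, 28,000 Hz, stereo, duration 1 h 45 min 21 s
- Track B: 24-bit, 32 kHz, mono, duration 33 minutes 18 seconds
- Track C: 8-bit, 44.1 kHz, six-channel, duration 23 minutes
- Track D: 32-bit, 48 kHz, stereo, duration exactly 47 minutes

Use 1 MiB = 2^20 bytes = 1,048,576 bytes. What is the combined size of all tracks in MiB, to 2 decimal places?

Track A: 1 h 45 min 21 s = 6,321 s; 28,000 × 6,321 × 2 × 2 = 707,952,000 bytes.
Track B: 33 minutes 18 seconds = 1,998 s; 32,000 × 1,998 × 3 × 1 = 191,808,000 bytes.
Track C: 23 minutes = 1,380 s; 44,100 × 1,380 × 1 × 6 = 365,148,000 bytes.
Track D: exactly 47 minutes = 2,820 s; 48,000 × 2,820 × 4 × 2 = 1,082,880,000 bytes.
Total = 2,347,788,000 bytes = 2239.03 MiB.

2239.03 MiB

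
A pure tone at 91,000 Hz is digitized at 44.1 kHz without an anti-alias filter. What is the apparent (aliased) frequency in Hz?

2,800 Hz

Nyquist = 44,100/2 = 22,050 Hz; 91,000 Hz exceeds it.
Alias = |91,000 − 2×44,100| = |91,000 − 88,200| = 2,800 Hz.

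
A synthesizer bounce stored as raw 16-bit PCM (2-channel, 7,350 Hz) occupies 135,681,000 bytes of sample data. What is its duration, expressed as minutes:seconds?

76:55

Byte rate = 7,350 × 2 × 2 = 29,400 bytes/s.
Duration = 135,681,000 / 29,400 = 4,615 s.
4,615 s = 76:55.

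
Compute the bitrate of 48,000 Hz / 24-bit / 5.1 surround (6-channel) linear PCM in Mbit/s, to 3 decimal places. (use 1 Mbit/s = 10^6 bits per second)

Bit rate = 48,000 × 24 × 6 = 6,912,000 bits/s.
= 6.912 Mbit/s.

6.912 Mbit/s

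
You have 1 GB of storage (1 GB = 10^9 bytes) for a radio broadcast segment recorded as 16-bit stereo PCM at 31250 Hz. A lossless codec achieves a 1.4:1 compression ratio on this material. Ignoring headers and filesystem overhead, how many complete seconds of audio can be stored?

Uncompressed byte rate = 31,250 × 2 × 2 = 125,000 bytes/s.
After 1.4:1 compression, effective rate ≈ 89285.71 bytes/s.
Capacity = 1 × 1,000,000,000 = 1,000,000,000 bytes.
1,000,000,000 / effective rate ≈ 11200 s → 11,200 seconds.

11,200 seconds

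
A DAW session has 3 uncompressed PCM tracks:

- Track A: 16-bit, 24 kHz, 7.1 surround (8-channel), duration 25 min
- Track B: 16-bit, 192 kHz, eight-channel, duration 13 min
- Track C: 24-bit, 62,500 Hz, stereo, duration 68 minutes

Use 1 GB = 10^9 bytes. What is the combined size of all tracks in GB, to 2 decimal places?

Track A: 25 min = 1,500 s; 24,000 × 1,500 × 2 × 8 = 576,000,000 bytes.
Track B: 13 min = 780 s; 192,000 × 780 × 2 × 8 = 2,396,160,000 bytes.
Track C: 68 minutes = 4,080 s; 62,500 × 4,080 × 3 × 2 = 1,530,000,000 bytes.
Total = 4,502,160,000 bytes = 4.50 GB.

4.50 GB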